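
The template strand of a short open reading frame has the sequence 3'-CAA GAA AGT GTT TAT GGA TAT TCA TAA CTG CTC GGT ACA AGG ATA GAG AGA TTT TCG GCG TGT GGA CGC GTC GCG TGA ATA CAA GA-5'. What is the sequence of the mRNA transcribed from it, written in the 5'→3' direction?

5'-GUUCUUUCACAAAUACCUAUAAGUAUUGACGAGCCAUGUUCCUAUCUCUCUAAAAGCCGCACACCUGCGCAGCGCACUUAUGUUCU-3'

Reading the template 3'→5' as shown, RNA polymerase pairs each base (A→U, T→A, G↔C) to build mRNA 5'→3' directly.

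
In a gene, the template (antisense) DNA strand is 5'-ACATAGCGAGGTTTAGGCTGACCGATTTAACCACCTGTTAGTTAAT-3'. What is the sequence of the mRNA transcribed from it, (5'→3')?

5'-AUUAACUAACAGGUGGUUAAAUCGGUCAGCCUAAACCUCGCUAUGU-3'

RNA polymerase reads the template 3'→5' and synthesizes mRNA 5'→3' by base-pairing (A→U, T→A, G↔C). The complement of the template is TGTATCGCTCCAAATCCGACTGGCTAAATTGGTGGACAATCAATTA; antiparallel, so 5'→3' the coding strand is ATTAACTAACAGGTGGTTAAATCGGTCAGCCTAAACCTCGCTATGT. Replace T with U for the mRNA.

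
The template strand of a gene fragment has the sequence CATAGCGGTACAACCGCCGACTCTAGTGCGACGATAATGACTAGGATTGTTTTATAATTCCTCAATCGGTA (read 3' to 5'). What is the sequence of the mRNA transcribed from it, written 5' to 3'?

5'-GUAUCGCCAUGUUGGCGGCUGAGAUCACGCUGCUAUUACUGAUCCUAACAAAAUAUUAAGGAGUUAGCCAU-3'

Reading the template 3'→5' as shown, RNA polymerase pairs each base (A→U, T→A, G↔C) to build mRNA 5'→3' directly.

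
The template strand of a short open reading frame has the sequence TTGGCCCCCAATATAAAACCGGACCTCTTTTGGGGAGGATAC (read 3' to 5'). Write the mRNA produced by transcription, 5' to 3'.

5'-AACCGGGGGUUAUAUUUUGGCCUGGAGAAAACCCCUCCUAUG-3'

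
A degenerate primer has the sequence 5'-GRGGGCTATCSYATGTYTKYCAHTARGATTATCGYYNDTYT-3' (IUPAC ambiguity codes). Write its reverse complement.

5'-ARAHNRRCGATAATCYTADTGRMARACATRSGATAGCCCYC-3'

Standard pairs A↔T, G↔C; ambiguity codes pair R↔Y, K↔M, S↔S, D↔H, N↔N. Complement (CYCCCGATAGSRTACARAMRGTDATYCTAATAGCRRNHARA), then reverse for 5'→3'.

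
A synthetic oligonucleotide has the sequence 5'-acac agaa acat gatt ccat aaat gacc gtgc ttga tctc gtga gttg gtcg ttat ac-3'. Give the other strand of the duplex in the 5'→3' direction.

The complement of ACACAGAAACATGATTCCATAAATGACCGTGCTTGATCTCGTGAGTTGGTCGTTATAC is TGTGTCTTTGTACTAAGGTATTTACTGGCACGAACTAGAGCACTCAACCAGCAATATG (A↔T, G↔C). DNA strands are antiparallel, so the complementary strand runs 3'→5'; reversing gives the 5'→3' form.

5'-GTATAACGACCAACTCACGAGATCAAGCACGGTCATTTATGGAATCATGTTTCTGTGT-3'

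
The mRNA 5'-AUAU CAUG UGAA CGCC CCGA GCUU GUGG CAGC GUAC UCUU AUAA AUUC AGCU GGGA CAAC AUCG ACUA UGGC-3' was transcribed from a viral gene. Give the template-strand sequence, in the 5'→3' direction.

5'-GCCATAGTCGATGTTGTCCCAGCTGAATTTATAAGAGTACGCTGCCACAAGCTCGGGGCGTTCACATGATAT-3'

Replace U with T to get the coding DNA strand: ATATCATGTGAACGCCCCGAGCTTGTGGCAGCGTACTCTTATAAATTCAGCTGGGACAACATCGACTATGGC. The template strand is its reverse complement (complement TATAGTACACTTGCGGGGCTCGAACACCGTCGCATGAGAATATTTAAGTCGACCCTGTTGTAGCTGATACCG, then reverse).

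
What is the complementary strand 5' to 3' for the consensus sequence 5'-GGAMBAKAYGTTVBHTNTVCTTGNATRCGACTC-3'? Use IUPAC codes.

5'-GAGTCGYATNCAAGBANADVBAACRTMTVKTCC-3'

Standard pairs A↔T, G↔C; ambiguity codes pair R↔Y, M↔K, B↔V, H↔D, N↔N. Complement (CCTKVTMTRCAABVDANABGAACNTAYGCTGAG), then reverse for 5'→3'.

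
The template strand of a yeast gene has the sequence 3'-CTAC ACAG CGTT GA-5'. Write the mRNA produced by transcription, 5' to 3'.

Reading the template 3'→5' as shown, RNA polymerase pairs each base (A→U, T→A, G↔C) to build mRNA 5'→3' directly.

5'-GAUGUGUCGCAACU-3'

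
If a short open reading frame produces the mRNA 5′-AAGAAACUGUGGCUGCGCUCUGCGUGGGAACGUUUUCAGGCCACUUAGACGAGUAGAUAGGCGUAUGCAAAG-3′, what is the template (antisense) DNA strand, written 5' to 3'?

5'-CTTTGCATACGCCTATCTACTCGTCTAAGTGGCCTGAAAACGTTCCCACGCAGAGCGCAGCCACAGTTTCTT-3'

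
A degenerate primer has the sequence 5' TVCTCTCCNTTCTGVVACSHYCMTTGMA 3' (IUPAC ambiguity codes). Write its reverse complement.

Standard pairs A↔T, G↔C; ambiguity codes pair Y↔R, M↔K, S↔S, H↔D, V↔B, N↔N. Complement (ABGAGAGGNAAGACBBTGSDRGKAACKT), then reverse for 5'→3'.

5′-TKCAAKGRDSGTBBCAGAANGGAGAGBA-3′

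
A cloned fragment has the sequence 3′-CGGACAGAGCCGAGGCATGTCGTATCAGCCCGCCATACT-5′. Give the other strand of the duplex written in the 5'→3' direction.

5'-GCCTGTCTCGGCTCCGTACAGCATAGTCGGGCGGTATGA-3'

The strand is given 3'→5', so its complement runs 5'→3' in the same left-to-right order: pair each base A↔T, G↔C.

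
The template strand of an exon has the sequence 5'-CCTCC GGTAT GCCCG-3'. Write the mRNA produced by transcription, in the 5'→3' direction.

5′-CGGGCAUACCGGAGG-3′

The mRNA has the sequence of the coding strand (reverse complement of the template) with T→U. Reverse complement of CCTCCGGTATGCCCG is CGGGCATACCGGAGG; then T→U.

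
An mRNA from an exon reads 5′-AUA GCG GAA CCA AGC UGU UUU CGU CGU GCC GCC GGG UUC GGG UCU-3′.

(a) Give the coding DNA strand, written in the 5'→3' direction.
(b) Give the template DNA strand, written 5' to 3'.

(a) The coding strand matches the mRNA with U→T.
(b) The template strand is the reverse complement of the coding strand.

(a) 5'-ATAGCGGAACCAAGCTGTTTTCGTCGTGCCGCCGGGTTCGGGTCT-3'
(b) 5′-AGACCCGAACCCGGCGGCACGACGAAAACAGCTTGGTTCCGCTAT-3′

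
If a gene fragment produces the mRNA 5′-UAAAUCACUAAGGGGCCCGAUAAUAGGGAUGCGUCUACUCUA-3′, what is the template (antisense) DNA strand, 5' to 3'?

Replace U with T to get the coding DNA strand: TAAATCACTAAGGGGCCCGATAATAGGGATGCGTCTACTCTA. The template strand is its reverse complement (complement ATTTAGTGATTCCCCGGGCTATTATCCCTACGCAGATGAGAT, then reverse).

5'-TAGAGTAGACGCATCCCTATTATCGGGCCCCTTAGTGATTTA-3'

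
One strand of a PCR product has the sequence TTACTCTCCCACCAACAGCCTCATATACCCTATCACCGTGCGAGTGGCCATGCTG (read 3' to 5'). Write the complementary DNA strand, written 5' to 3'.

5'-AATGAGAGGGTGGTTGTCGGAGTATATGGGATAGTGGCACGCTCACCGGTACGAC-3'

The strand is given 3'→5', so its complement runs 5'→3' in the same left-to-right order: pair each base A↔T, G↔C.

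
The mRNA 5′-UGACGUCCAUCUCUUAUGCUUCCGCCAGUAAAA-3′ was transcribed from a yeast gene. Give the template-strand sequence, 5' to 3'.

5'-TTTTACTGGCGGAAGCATAAGAGATGGACGTCA-3'

Replace U with T to get the coding DNA strand: TGACGTCCATCTCTTATGCTTCCGCCAGTAAAA. The template strand is its reverse complement (complement ACTGCAGGTAGAGAATACGAAGGCGGTCATTTT, then reverse).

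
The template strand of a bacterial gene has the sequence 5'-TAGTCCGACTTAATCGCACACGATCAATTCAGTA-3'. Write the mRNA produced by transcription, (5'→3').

5′-UACUGAAUUGAUCGUGUGCGAUUAAGUCGGACUA-3′

The mRNA has the sequence of the coding strand (reverse complement of the template) with T→U. Reverse complement of TAGTCCGACTTAATCGCACACGATCAATTCAGTA is TACTGAATTGATCGTGTGCGATTAAGTCGGACTA; then T→U.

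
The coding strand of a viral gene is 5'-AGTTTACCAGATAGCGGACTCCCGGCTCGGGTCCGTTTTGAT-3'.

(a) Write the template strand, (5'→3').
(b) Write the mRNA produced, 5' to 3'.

(a) 5'-ATCAAAACGGACCCGAGCCGGGAGTCCGCTATCTGGTAAACT-3'
(b) 5'-AGUUUACCAGAUAGCGGACUCCCGGCUCGGGUCCGUUUUGAU-3'

(a) The template strand is the reverse complement of the coding strand: complement TCAAATGGTCTATCGCCTGAGGGCCGAGCCCAGGCAAAACTA, then reverse.
(b) mRNA matches the coding strand with T→U.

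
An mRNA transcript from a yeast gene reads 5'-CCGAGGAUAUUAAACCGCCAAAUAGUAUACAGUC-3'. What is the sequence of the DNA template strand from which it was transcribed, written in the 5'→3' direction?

Replace U with T to get the coding DNA strand: CCGAGGATATTAAACCGCCAAATAGTATACAGTC. The template strand is its reverse complement (complement GGCTCCTATAATTTGGCGGTTTATCATATGTCAG, then reverse).

5'-GACTGTATACTATTTGGCGGTTTAATATCCTCGG-3'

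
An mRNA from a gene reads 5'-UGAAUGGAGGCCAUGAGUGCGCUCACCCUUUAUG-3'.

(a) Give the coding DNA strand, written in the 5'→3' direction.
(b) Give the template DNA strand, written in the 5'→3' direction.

(a) 5'-TGAATGGAGGCCATGAGTGCGCTCACCCTTTATG-3'
(b) 5′-CATAAAGGGTGAGCGCACTCATGGCCTCCATTCA-3′

(a) The coding strand matches the mRNA with U→T.
(b) The template strand is the reverse complement of the coding strand.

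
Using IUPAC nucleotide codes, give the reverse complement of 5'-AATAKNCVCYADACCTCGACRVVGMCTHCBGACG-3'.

Standard pairs A↔T, G↔C; ambiguity codes pair R↔Y, M↔K, B↔V, D↔H, N↔N. Complement (TTATMNGBGRTHTGGAGCTGYBBCKGADGVCTGC), then reverse for 5'→3'.

5'-CGTCVGDAGKCBBYGTCGAGGTHTRGBGNMTATT-3'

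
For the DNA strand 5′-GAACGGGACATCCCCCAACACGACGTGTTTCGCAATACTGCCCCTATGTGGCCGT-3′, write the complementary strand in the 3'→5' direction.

Base-pairing A↔T, G↔C gives the complement. The complementary strand is antiparallel, so paired with a 5'→3' strand it runs 3'→5'.

3'-CTTGCCCTGTAGGGGGTTGTGCTGCACAAAGCGTTATGACGGGGATACACCGGCA-5'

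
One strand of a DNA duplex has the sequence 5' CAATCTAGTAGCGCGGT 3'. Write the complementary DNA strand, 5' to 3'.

Pairing A↔T and G↔C gives GTTAGATCATCGCGCCA, running 3'→5'. Reverse for the 5'→3' convention.

5′-ACCGCGCTACTAGATTG-3′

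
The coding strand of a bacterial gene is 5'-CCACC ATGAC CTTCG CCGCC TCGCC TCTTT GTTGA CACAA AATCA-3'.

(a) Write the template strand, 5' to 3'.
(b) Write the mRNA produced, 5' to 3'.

(a) 5'-TGATTTTGTGTCAACAAAGAGGCGAGGCGGCGAAGGTCATGGTGG-3'
(b) 5'-CCACCAUGACCUUCGCCGCCUCGCCUCUUUGUUGACACAAAAUCA-3'

(a) The template strand is the reverse complement of the coding strand: complement GGTGGTACTGGAAGCGGCGGAGCGGAGAAACAACTGTGTTTTAGT, then reverse.
(b) mRNA matches the coding strand with T→U.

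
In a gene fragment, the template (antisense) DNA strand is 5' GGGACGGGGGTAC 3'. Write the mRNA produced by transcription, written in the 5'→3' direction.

5'-GUACCCCCGUCCC-3'

RNA polymerase reads the template 3'→5' and synthesizes mRNA 5'→3' by base-pairing (A→U, T→A, G↔C). The complement of the template is CCCTGCCCCCATG; antiparallel, so 5'→3' the coding strand is GTACCCCCGTCCC. Replace T with U for the mRNA.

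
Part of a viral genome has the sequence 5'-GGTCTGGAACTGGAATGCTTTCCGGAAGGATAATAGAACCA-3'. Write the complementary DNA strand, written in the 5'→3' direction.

5'-TGGTTCTATTATCCTTCCGGAAAGCATTCCAGTTCCAGACC-3'

Pairing A↔T and G↔C gives CCAGACCTTGACCTTACGAAAGGCCTTCCTATTATCTTGGT, running 3'→5'. Reverse for the 5'→3' convention.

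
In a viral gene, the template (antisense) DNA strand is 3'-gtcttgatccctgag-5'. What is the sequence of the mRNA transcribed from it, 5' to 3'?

Reading the template 3'→5' as shown, RNA polymerase pairs each base (A→U, T→A, G↔C) to build mRNA 5'→3' directly.

5'-CAGAACUAGGGACUC-3'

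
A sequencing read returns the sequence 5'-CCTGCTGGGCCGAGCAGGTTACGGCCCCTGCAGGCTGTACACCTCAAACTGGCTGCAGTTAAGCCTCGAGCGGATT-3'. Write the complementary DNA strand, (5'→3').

5'-AATCCGCTCGAGGCTTAACTGCAGCCAGTTTGAGGTGTACAGCCTGCAGGGGCCGTAACCTGCTCGGCCCAGCAGG-3'

The complement of CCTGCTGGGCCGAGCAGGTTACGGCCCCTGCAGGCTGTACACCTCAAACTGGCTGCAGTTAAGCCTCGAGCGGATT is GGACGACCCGGCTCGTCCAATGCCGGGGACGTCCGACATGTGGAGTTTGACCGACGTCAATTCGGAGCTCGCCTAA (A↔T, G↔C). DNA strands are antiparallel, so the complementary strand runs 3'→5'; reversing gives the 5'→3' form.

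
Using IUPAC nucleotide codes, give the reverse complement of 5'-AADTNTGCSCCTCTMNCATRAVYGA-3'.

5′-TCRBTYATGNKAGAGGSGCANAHTT-3′

Standard pairs A↔T, G↔C; ambiguity codes pair R↔Y, M↔K, S↔S, D↔H, V↔B, N↔N. Complement (TTHANACGSGGAGAKNGTAYTBRCT), then reverse for 5'→3'.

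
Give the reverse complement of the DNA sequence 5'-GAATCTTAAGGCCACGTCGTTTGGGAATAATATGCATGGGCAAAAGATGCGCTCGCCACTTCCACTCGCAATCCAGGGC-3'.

Reading the sequence 3'→5' and pairing each base (A↔T, G↔C) gives the reverse complement directly.

5'-GCCCTGGATTGCGAGTGGAAGTGGCGAGCGCATCTTTTGCCCATGCATATTATTCCCAAACGACGTGGCCTTAAGATTC-3'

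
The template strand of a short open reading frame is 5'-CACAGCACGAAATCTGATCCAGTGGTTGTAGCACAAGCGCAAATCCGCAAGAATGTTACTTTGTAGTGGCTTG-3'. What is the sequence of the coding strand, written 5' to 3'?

The coding strand is complementary and antiparallel to the template: take the complement (A↔T, G↔C) and reverse.

5′-CAAGCCACTACAAAGTAACATTCTTGCGGATTTGCGCTTGTGCTACAACCACTGGATCAGATTTCGTGCTGTG-3′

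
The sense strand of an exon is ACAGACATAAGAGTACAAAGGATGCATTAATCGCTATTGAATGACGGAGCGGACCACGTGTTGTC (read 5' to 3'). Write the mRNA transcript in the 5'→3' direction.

The mRNA is synthesized from the template strand, so it matches the coding strand with T replaced by U.

5'-ACAGACAUAAGAGUACAAAGGAUGCAUUAAUCGCUAUUGAAUGACGGAGCGGACCACGUGUUGUC-3'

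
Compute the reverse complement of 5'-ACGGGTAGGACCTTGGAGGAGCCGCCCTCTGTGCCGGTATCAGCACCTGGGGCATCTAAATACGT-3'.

Reading the sequence 3'→5' and pairing each base (A↔T, G↔C) gives the reverse complement directly.

5'-ACGTATTTAGATGCCCCAGGTGCTGATACCGGCACAGAGGGCGGCTCCTCCAAGGTCCTACCCGT-3'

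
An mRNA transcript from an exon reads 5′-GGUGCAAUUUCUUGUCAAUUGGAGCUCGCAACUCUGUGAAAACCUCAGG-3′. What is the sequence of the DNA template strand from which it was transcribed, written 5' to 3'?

Replace U with T to get the coding DNA strand: GGTGCAATTTCTTGTCAATTGGAGCTCGCAACTCTGTGAAAACCTCAGG. The template strand is its reverse complement (complement CCACGTTAAAGAACAGTTAACCTCGAGCGTTGAGACACTTTTGGAGTCC, then reverse).

5'-CCTGAGGTTTTCACAGAGTTGCGAGCTCCAATTGACAAGAAATTGCACC-3'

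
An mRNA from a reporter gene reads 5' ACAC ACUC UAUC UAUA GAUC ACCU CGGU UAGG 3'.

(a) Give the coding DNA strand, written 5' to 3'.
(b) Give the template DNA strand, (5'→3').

(a) The coding strand matches the mRNA with U→T.
(b) The template strand is the reverse complement of the coding strand.

(a) 5'-ACACACTCTATCTATAGATCACCTCGGTTAGG-3'
(b) 5′-CCTAACCGAGGTGATCTATAGATAGAGTGTGT-3′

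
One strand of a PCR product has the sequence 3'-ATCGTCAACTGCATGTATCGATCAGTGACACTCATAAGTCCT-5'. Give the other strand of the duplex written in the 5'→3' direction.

The strand is given 3'→5', so its complement runs 5'→3' in the same left-to-right order: pair each base A↔T, G↔C.

5'-TAGCAGTTGACGTACATAGCTAGTCACTGTGAGTATTCAGGA-3'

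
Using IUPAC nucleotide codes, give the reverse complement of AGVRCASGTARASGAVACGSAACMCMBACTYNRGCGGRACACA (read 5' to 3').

5′-TGTGTYCCGCYNRAGTVKGKGTTSCGTBTCSTYTACSTGYBCT-3′

Standard pairs A↔T, G↔C; ambiguity codes pair R↔Y, M↔K, S↔S, B↔V, N↔N. Complement (TCBYGTSCATYTSCTBTGCSTTGKGKVTGARNYCGCCYTGTGT), then reverse for 5'→3'.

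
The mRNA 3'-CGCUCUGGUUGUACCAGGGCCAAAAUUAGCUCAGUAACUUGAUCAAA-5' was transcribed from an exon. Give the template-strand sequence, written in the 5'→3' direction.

Written 5'→3' the mRNA is AAACUAGUUCAAUGACUCGAUUAAAACCGGGACCAUGUUGGUCUCGC, so the coding DNA strand is AAACTAGTTCAATGACTCGATTAAAACCGGGACCATGTTGGTCTCGC. The template is its reverse complement.

5'-GCGAGACCAACATGGTCCCGGTTTTAATCGAGTCATTGAACTAGTTT-3'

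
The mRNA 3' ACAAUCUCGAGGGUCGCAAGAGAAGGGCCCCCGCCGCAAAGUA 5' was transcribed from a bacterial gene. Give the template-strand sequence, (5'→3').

Written 5'→3' the mRNA is AUGAAACGCCGCCCCCGGGAAGAGAACGCUGGGAGCUCUAACA, so the coding DNA strand is ATGAAACGCCGCCCCCGGGAAGAGAACGCTGGGAGCTCTAACA. The template is its reverse complement.

5'-TGTTAGAGCTCCCAGCGTTCTCTTCCCGGGGGCGGCGTTTCAT-3'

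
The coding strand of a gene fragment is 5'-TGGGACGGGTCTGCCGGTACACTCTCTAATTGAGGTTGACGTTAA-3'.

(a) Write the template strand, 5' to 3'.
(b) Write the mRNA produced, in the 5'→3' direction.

(a) The template strand is the reverse complement of the coding strand: complement ACCCTGCCCAGACGGCCATGTGAGAGATTAACTCCAACTGCAATT, then reverse.
(b) mRNA matches the coding strand with T→U.

(a) 5'-TTAACGTCAACCTCAATTAGAGAGTGTACCGGCAGACCCGTCCCA-3'
(b) 5′-UGGGACGGGUCUGCCGGUACACUCUCUAAUUGAGGUUGACGUUAA-3′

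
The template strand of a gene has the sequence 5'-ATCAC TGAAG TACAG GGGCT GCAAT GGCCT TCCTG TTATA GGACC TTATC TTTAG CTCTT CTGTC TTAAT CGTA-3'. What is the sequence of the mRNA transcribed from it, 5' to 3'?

The mRNA has the sequence of the coding strand (reverse complement of the template) with T→U. Reverse complement of ATCACTGAAGTACAGGGGCTGCAATGGCCTTCCTGTTATAGGACCTTATCTTTAGCTCTTCTGTCTTAATCGTA is TACGATTAAGACAGAAGAGCTAAAGATAAGGTCCTATAACAGGAAGGCCATTGCAGCCCCTGTACTTCAGTGAT; then T→U.

5′-UACGAUUAAGACAGAAGAGCUAAAGAUAAGGUCCUAUAACAGGAAGGCCAUUGCAGCCCCUGUACUUCAGUGAU-3′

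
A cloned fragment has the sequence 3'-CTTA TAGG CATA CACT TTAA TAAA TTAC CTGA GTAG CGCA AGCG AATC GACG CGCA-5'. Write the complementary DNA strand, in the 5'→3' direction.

5'-GAATATCCGTATGTGAAATTATTTAATGGACTCATCGCGTTCGCTTAGCTGCGCGT-3'

The strand is given 3'→5', so its complement runs 5'→3' in the same left-to-right order: pair each base A↔T, G↔C.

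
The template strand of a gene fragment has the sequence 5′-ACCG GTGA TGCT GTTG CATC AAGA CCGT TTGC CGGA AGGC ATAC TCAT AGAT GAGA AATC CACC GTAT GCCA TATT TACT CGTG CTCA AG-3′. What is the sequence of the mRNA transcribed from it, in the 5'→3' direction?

RNA polymerase reads the template 3'→5' and synthesizes mRNA 5'→3' by base-pairing (A→U, T→A, G↔C). The complement of the template is TGGCCACTACGACAACGTAGTTCTGGCAAACGGCCTTCCGTATGAGTATCTACTCTTTAGGTGGCATACGGTATAAATGAGCACGAGTTC; antiparallel, so 5'→3' the coding strand is CTTGAGCACGAGTAAATATGGCATACGGTGGATTTCTCATCTATGAGTATGCCTTCCGGCAAACGGTCTTGATGCAACAGCATCACCGGT. Replace T with U for the mRNA.

5'-CUUGAGCACGAGUAAAUAUGGCAUACGGUGGAUUUCUCAUCUAUGAGUAUGCCUUCCGGCAAACGGUCUUGAUGCAACAGCAUCACCGGU-3'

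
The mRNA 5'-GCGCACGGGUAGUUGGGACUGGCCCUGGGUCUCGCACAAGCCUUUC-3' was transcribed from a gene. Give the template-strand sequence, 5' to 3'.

Replace U with T to get the coding DNA strand: GCGCACGGGTAGTTGGGACTGGCCCTGGGTCTCGCACAAGCCTTTC. The template strand is its reverse complement (complement CGCGTGCCCATCAACCCTGACCGGGACCCAGAGCGTGTTCGGAAAG, then reverse).

5'-GAAAGGCTTGTGCGAGACCCAGGGCCAGTCCCAACTACCCGTGCGC-3'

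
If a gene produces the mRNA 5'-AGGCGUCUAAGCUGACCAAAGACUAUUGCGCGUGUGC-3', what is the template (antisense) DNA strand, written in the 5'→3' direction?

5'-GCACACGCGCAATAGTCTTTGGTCAGCTTAGACGCCT-3'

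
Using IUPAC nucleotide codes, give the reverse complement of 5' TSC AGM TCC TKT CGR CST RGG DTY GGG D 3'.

Standard pairs A↔T, G↔C; ambiguity codes pair R↔Y, M↔K, S↔S, D↔H. Complement (ASGTCKAGGAMAGCYGSAYCCHARCCCH), then reverse for 5'→3'.

5'-HCCCRAHCCYASGYCGAMAGGAKCTGSA-3'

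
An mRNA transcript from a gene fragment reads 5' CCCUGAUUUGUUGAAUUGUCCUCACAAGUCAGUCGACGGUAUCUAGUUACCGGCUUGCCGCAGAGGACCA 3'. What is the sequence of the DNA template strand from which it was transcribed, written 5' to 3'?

Replace U with T to get the coding DNA strand: CCCTGATTTGTTGAATTGTCCTCACAAGTCAGTCGACGGTATCTAGTTACCGGCTTGCCGCAGAGGACCA. The template strand is its reverse complement (complement GGGACTAAACAACTTAACAGGAGTGTTCAGTCAGCTGCCATAGATCAATGGCCGAACGGCGTCTCCTGGT, then reverse).

5'-TGGTCCTCTGCGGCAAGCCGGTAACTAGATACCGTCGACTGACTTGTGAGGACAATTCAACAAATCAGGG-3'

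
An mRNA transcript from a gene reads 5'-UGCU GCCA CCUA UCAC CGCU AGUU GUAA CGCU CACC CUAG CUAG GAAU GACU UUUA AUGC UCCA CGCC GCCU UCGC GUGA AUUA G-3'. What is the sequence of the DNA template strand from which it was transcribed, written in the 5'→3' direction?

5'-CTAATTCACGCGAAGGCGGCGTGGAGCATTAAAAGTCATTCCTAGCTAGGGTGAGCGTTACAACTAGCGGTGATAGGTGGCAGCA-3'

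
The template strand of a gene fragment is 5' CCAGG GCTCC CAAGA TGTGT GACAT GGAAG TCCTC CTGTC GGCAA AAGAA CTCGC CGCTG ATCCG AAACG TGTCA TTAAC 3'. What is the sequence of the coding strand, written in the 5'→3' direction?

5'-GTTAATGACACGTTTCGGATCAGCGGCGAGTTCTTTTGCCGACAGGAGGACTTCCATGTCACACATCTTGGGAGCCCTGG-3'

The coding strand is complementary and antiparallel to the template: take the complement (A↔T, G↔C) and reverse.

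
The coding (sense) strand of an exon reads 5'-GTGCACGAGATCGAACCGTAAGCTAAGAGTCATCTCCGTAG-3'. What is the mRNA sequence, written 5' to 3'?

5'-GUGCACGAGAUCGAACCGUAAGCUAAGAGUCAUCUCCGUAG-3'

The mRNA is synthesized from the template strand, so it matches the coding strand with T replaced by U.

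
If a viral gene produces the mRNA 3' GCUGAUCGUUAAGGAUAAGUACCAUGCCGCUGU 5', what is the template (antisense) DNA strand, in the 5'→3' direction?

Written 5'→3' the mRNA is UGUCGCCGUACCAUGAAUAGGAAUUGCUAGUCG, so the coding DNA strand is TGTCGCCGTACCATGAATAGGAATTGCTAGTCG. The template is its reverse complement.

5'-CGACTAGCAATTCCTATTCATGGTACGGCGACA-3'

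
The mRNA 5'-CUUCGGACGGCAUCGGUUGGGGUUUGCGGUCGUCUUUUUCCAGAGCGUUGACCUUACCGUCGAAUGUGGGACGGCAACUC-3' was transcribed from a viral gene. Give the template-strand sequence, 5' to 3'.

5'-GAGTTGCCGTCCCACATTCGACGGTAAGGTCAACGCTCTGGAAAAAGACGACCGCAAACCCCAACCGATGCCGTCCGAAG-3'

Replace U with T to get the coding DNA strand: CTTCGGACGGCATCGGTTGGGGTTTGCGGTCGTCTTTTTCCAGAGCGTTGACCTTACCGTCGAATGTGGGACGGCAACTC. The template strand is its reverse complement (complement GAAGCCTGCCGTAGCCAACCCCAAACGCCAGCAGAAAAAGGTCTCGCAACTGGAATGGCAGCTTACACCCTGCCGTTGAG, then reverse).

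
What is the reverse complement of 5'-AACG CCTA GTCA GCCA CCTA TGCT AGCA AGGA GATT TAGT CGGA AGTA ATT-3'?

Reading the sequence 3'→5' and pairing each base (A↔T, G↔C) gives the reverse complement directly.

5'-AATTACTTCCGACTAAATCTCCTTGCTAGCATAGGTGGCTGACTAGGCGTT-3'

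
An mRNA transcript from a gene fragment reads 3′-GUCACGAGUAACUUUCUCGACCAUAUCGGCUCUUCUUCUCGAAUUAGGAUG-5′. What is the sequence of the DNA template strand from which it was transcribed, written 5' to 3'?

Written 5'→3' the mRNA is GUAGGAUUAAGCUCUUCUUCUCGGCUAUACCAGCUCUUUCAAUGAGCACUG, so the coding DNA strand is GTAGGATTAAGCTCTTCTTCTCGGCTATACCAGCTCTTTCAATGAGCACTG. The template is its reverse complement.

5'-CAGTGCTCATTGAAAGAGCTGGTATAGCCGAGAAGAAGAGCTTAATCCTAC-3'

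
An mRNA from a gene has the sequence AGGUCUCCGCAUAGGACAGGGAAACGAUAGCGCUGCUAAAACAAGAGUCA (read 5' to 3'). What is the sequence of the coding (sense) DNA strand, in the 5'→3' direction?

5′-AGGTCTCCGCATAGGACAGGGAAACGATAGCGCTGCTAAAACAAGAGTCA-3′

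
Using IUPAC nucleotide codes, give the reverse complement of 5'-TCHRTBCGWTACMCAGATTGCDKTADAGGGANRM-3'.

Standard pairs A↔T, G↔C; ambiguity codes pair R↔Y, M↔K, W↔W, B↔V, D↔H, N↔N. Complement (AGDYAVGCWATGKGTCTAACGHMATHTCCCTNYK), then reverse for 5'→3'.

5'-KYNTCCCTHTAMHGCAATCTGKGTAWCGVAYDGA-3'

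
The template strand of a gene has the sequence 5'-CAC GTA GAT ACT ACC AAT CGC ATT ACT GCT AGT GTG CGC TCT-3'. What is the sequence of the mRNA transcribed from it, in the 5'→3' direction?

5'-AGAGCGCACACUAGCAGUAAUGCGAUUGGUAGUAUCUACGUG-3'

RNA polymerase reads the template 3'→5' and synthesizes mRNA 5'→3' by base-pairing (A→U, T→A, G↔C). The complement of the template is GTGCATCTATGATGGTTAGCGTAATGACGATCACACGCGAGA; antiparallel, so 5'→3' the coding strand is AGAGCGCACACTAGCAGTAATGCGATTGGTAGTATCTACGTG. Replace T with U for the mRNA.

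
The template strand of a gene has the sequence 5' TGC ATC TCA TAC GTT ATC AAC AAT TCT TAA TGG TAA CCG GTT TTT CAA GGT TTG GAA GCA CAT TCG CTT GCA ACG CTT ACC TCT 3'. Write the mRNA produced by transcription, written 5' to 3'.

5′-AGAGGUAAGCGUUGCAAGCGAAUGUGCUUCCAAACCUUGAAAAACCGGUUACCAUUAAGAAUUGUUGAUAACGUAUGAGAUGCA-3′

The mRNA has the sequence of the coding strand (reverse complement of the template) with T→U. Reverse complement of TGCATCTCATACGTTATCAACAATTCTTAATGGTAACCGGTTTTTCAAGGTTTGGAAGCACATTCGCTTGCAACGCTTACCTCT is AGAGGTAAGCGTTGCAAGCGAATGTGCTTCCAAACCTTGAAAAACCGGTTACCATTAAGAATTGTTGATAACGTATGAGATGCA; then T→U.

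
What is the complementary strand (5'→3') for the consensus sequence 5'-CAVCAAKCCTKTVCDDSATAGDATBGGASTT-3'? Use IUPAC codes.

5′-AASTCCVATHCTATSHHGBAMAGGMTTGBTG-3′

Standard pairs A↔T, G↔C; ambiguity codes pair K↔M, S↔S, B↔V, D↔H. Complement (GTBGTTMGGAMABGHHSTATCHTAVCCTSAA), then reverse for 5'→3'.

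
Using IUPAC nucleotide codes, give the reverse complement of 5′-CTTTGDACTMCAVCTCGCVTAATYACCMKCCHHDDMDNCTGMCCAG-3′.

5'-CTGGKCAGNHKHHDDGGMKGGTRATTABGCGAGBTGKAGTHCAAAG-3'

Standard pairs A↔T, G↔C; ambiguity codes pair Y↔R, M↔K, D↔H, V↔B, N↔N. Complement (GAAACHTGAKGTBGAGCGBATTARTGGKMGGDDHHKHNGACKGGTC), then reverse for 5'→3'.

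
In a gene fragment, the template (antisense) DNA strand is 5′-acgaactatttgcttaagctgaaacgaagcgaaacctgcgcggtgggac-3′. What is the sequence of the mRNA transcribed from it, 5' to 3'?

5'-GUCCCACCGCGCAGGUUUCGCUUCGUUUCAGCUUAAGCAAAUAGUUCGU-3'

RNA polymerase reads the template 3'→5' and synthesizes mRNA 5'→3' by base-pairing (A→U, T→A, G↔C). The complement of the template is TGCTTGATAAACGAATTCGACTTTGCTTCGCTTTGGACGCGCCACCCTG; antiparallel, so 5'→3' the coding strand is GTCCCACCGCGCAGGTTTCGCTTCGTTTCAGCTTAAGCAAATAGTTCGT. Replace T with U for the mRNA.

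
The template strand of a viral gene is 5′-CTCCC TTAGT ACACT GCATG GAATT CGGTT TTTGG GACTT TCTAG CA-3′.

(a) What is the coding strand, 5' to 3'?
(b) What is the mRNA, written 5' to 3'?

(a) 5'-TGCTAGAAAGTCCCAAAAACCGAATTCCATGCAGTGTACTAAGGGAG-3'
(b) 5'-UGCUAGAAAGUCCCAAAAACCGAAUUCCAUGCAGUGUACUAAGGGAG-3'

(a) The coding strand is the reverse complement of the template: complement GAGGGAATCATGTGACGTACCTTAAGCCAAAAACCCTGAAAGATCGT, then reverse.
(b) mRNA has the coding-strand sequence with T→U.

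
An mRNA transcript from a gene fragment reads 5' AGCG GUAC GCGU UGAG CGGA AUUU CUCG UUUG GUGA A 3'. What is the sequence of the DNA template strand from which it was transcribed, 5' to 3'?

5'-TTCACCAAACGAGAAATTCCGCTCAACGCGTACCGCT-3'

Replace U with T to get the coding DNA strand: AGCGGTACGCGTTGAGCGGAATTTCTCGTTTGGTGAA. The template strand is its reverse complement (complement TCGCCATGCGCAACTCGCCTTAAAGAGCAAACCACTT, then reverse).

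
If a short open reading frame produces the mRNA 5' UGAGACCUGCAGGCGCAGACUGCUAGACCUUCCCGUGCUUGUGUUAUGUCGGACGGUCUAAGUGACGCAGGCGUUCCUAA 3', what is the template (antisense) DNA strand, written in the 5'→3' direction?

Replace U with T to get the coding DNA strand: TGAGACCTGCAGGCGCAGACTGCTAGACCTTCCCGTGCTTGTGTTATGTCGGACGGTCTAAGTGACGCAGGCGTTCCTAA. The template strand is its reverse complement (complement ACTCTGGACGTCCGCGTCTGACGATCTGGAAGGGCACGAACACAATACAGCCTGCCAGATTCACTGCGTCCGCAAGGATT, then reverse).

5'-TTAGGAACGCCTGCGTCACTTAGACCGTCCGACATAACACAAGCACGGGAAGGTCTAGCAGTCTGCGCCTGCAGGTCTCA-3'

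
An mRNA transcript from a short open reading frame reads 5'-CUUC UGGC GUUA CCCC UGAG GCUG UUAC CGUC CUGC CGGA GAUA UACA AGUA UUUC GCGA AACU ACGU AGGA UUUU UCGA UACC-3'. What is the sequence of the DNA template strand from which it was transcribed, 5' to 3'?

Replace U with T to get the coding DNA strand: CTTCTGGCGTTACCCCTGAGGCTGTTACCGTCCTGCCGGAGATATACAAGTATTTCGCGAAACTACGTAGGATTTTTCGATACC. The template strand is its reverse complement (complement GAAGACCGCAATGGGGACTCCGACAATGGCAGGACGGCCTCTATATGTTCATAAAGCGCTTTGATGCATCCTAAAAAGCTATGG, then reverse).

5'-GGTATCGAAAAATCCTACGTAGTTTCGCGAAATACTTGTATATCTCCGGCAGGACGGTAACAGCCTCAGGGGTAACGCCAGAAG-3'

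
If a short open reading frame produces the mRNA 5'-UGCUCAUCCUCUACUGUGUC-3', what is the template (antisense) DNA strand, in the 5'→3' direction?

Replace U with T to get the coding DNA strand: TGCTCATCCTCTACTGTGTC. The template strand is its reverse complement (complement ACGAGTAGGAGATGACACAG, then reverse).

5′-GACACAGTAGAGGATGAGCA-3′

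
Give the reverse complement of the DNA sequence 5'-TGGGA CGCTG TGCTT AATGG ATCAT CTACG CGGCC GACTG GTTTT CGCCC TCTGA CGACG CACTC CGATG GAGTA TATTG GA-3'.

5'-TCCAATATACTCCATCGGAGTGCGTCGTCAGAGGGCGAAAACCAGTCGGCCGCGTAGATGATCCATTAAGCACAGCGTCCCA-3'

Complement each base (A↔T, G↔C): ACCCTGCGACACGAATTACCTAGTAGATGCGCCGGCTGACCAAAAGCGGGAGACTGCTGCGTGAGGCTACCTCATATAACCT. Then reverse.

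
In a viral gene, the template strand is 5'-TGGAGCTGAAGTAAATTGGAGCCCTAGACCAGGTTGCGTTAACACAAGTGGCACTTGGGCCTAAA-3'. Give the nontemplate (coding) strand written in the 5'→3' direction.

5'-TTTAGGCCCAAGTGCCACTTGTGTTAACGCAACCTGGTCTAGGGCTCCAATTTACTTCAGCTCCA-3'

The coding strand is complementary and antiparallel to the template: take the complement (A↔T, G↔C) and reverse.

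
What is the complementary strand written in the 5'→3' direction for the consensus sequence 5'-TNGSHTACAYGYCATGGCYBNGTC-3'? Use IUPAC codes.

5'-GACNVRGCCATGRCRTGTADSCNA-3'

Standard pairs A↔T, G↔C; ambiguity codes pair Y↔R, S↔S, B↔V, H↔D, N↔N. Complement (ANCSDATGTRCRGTACCGRVNCAG), then reverse for 5'→3'.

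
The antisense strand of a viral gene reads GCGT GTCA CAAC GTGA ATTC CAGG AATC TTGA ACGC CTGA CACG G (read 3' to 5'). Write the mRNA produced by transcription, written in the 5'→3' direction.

Reading the template 3'→5' as shown, RNA polymerase pairs each base (A→U, T→A, G↔C) to build mRNA 5'→3' directly.

5'-CGCACAGUGUUGCACUUAAGGUCCUUAGAACUUGCGGACUGUGCC-3'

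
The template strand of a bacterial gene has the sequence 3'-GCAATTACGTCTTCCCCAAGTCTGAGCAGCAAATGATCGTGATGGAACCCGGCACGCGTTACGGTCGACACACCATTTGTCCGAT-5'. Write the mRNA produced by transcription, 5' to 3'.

Reading the template 3'→5' as shown, RNA polymerase pairs each base (A→U, T→A, G↔C) to build mRNA 5'→3' directly.

5'-CGUUAAUGCAGAAGGGGUUCAGACUCGUCGUUUACUAGCACUACCUUGGGCCGUGCGCAAUGCCAGCUGUGUGGUAAACAGGCUA-3'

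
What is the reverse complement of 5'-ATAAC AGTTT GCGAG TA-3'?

5'-TACTCGCAAACTGTTAT-3'

Reading the sequence 3'→5' and pairing each base (A↔T, G↔C) gives the reverse complement directly.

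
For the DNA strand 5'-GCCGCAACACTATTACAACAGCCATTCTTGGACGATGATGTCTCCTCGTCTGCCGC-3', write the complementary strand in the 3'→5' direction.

3′-CGGCGTTGTGATAATGTTGTCGGTAAGAACCTGCTACTACAGAGGAGCAGACGGCG-5′

Base-pairing A↔T, G↔C gives the complement. The complementary strand is antiparallel, so paired with a 5'→3' strand it runs 3'→5'.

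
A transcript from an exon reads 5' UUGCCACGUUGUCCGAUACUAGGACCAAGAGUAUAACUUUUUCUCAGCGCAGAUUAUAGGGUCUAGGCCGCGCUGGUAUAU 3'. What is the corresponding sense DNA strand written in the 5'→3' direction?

5'-TTGCCACGTTGTCCGATACTAGGACCAAGAGTATAACTTTTTCTCAGCGCAGATTATAGGGTCTAGGCCGCGCTGGTATAT-3'

The coding DNA strand has the same 5'→3' sequence as the mRNA with U replaced by T.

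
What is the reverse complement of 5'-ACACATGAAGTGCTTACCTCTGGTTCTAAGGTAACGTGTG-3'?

Reading the sequence 3'→5' and pairing each base (A↔T, G↔C) gives the reverse complement directly.

5'-CACACGTTACCTTAGAACCAGAGGTAAGCACTTCATGTGT-3'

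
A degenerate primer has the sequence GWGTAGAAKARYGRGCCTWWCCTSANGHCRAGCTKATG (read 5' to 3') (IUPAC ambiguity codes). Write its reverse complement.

Standard pairs A↔T, G↔C; ambiguity codes pair R↔Y, K↔M, W↔W, S↔S, H↔D, N↔N. Complement (CWCATCTTMTYRCYCGGAWWGGASTNCDGYTCGAMTAC), then reverse for 5'→3'.

5'-CATMAGCTYGDCNTSAGGWWAGGCYCRYTMTTCTACWC-3'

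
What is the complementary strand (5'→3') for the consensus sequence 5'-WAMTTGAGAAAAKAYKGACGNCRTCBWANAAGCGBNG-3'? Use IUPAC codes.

5'-CNVCGCTTNTWVGAYGNCGTCMRTMTTTTCTCAAKTW-3'

Standard pairs A↔T, G↔C; ambiguity codes pair R↔Y, M↔K, W↔W, B↔V, N↔N. Complement (WTKAACTCTTTTMTRMCTGCNGYAGVWTNTTCGCVNC), then reverse for 5'→3'.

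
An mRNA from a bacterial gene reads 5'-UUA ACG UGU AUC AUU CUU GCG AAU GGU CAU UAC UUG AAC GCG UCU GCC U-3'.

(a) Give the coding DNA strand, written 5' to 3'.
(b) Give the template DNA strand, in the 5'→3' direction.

(a) 5'-TTAACGTGTATCATTCTTGCGAATGGTCATTACTTGAACGCGTCTGCCT-3'
(b) 5'-AGGCAGACGCGTTCAAGTAATGACCATTCGCAAGAATGATACACGTTAA-3'

(a) The coding strand matches the mRNA with U→T.
(b) The template strand is the reverse complement of the coding strand.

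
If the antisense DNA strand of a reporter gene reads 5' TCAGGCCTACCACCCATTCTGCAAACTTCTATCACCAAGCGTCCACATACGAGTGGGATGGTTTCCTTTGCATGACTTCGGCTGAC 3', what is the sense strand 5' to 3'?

The coding strand is complementary and antiparallel to the template: take the complement (A↔T, G↔C) and reverse.

5'-GTCAGCCGAAGTCATGCAAAGGAAACCATCCCACTCGTATGTGGACGCTTGGTGATAGAAGTTTGCAGAATGGGTGGTAGGCCTGA-3'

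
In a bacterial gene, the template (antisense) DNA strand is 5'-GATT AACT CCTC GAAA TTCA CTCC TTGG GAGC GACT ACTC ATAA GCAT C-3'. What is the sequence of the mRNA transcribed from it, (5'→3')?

5'-GAUGCUUAUGAGUAGUCGCUCCCAAGGAGUGAAUUUCGAGGAGUUAAUC-3'

RNA polymerase reads the template 3'→5' and synthesizes mRNA 5'→3' by base-pairing (A→U, T→A, G↔C). The complement of the template is CTAATTGAGGAGCTTTAAGTGAGGAACCCTCGCTGATGAGTATTCGTAG; antiparallel, so 5'→3' the coding strand is GATGCTTATGAGTAGTCGCTCCCAAGGAGTGAATTTCGAGGAGTTAATC. Replace T with U for the mRNA.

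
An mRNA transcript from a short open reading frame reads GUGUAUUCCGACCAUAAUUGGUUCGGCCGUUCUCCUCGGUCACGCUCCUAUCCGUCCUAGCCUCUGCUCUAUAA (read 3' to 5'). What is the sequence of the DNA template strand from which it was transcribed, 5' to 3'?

5'-CACATAAGGCTGGTATTAACCAAGCCGGCAAGAGGAGCCAGTGCGAGGATAGGCAGGATCGGAGACGAGATATT-3'

Written 5'→3' the mRNA is AAUAUCUCGUCUCCGAUCCUGCCUAUCCUCGCACUGGCUCCUCUUGCCGGCUUGGUUAAUACCAGCCUUAUGUG, so the coding DNA strand is AATATCTCGTCTCCGATCCTGCCTATCCTCGCACTGGCTCCTCTTGCCGGCTTGGTTAATACCAGCCTTATGTG. The template is its reverse complement.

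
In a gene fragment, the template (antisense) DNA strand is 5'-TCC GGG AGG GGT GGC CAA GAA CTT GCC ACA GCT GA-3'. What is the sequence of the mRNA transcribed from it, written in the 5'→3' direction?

5'-UCAGCUGUGGCAAGUUCUUGGCCACCCCUCCCGGA-3'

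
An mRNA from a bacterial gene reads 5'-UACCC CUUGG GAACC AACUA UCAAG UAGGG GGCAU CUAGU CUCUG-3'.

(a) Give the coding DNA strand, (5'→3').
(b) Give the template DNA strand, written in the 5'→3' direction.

(a) 5'-TACCCCTTGGGAACCAACTATCAAGTAGGGGGCATCTAGTCTCTG-3'
(b) 5′-CAGAGACTAGATGCCCCCTACTTGATAGTTGGTTCCCAAGGGGTA-3′

(a) The coding strand matches the mRNA with U→T.
(b) The template strand is the reverse complement of the coding strand.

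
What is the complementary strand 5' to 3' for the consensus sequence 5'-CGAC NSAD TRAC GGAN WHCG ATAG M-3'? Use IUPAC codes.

Standard pairs A↔T, G↔C; ambiguity codes pair R↔Y, M↔K, W↔W, S↔S, D↔H, N↔N. Complement (GCTGNSTHAYTGCCTNWDGCTATCK), then reverse for 5'→3'.

5'-KCTATCGDWNTCCGTYAHTSNGTCG-3'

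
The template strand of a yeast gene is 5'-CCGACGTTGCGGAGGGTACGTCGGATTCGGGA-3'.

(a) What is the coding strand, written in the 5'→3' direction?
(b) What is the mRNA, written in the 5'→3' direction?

(a) 5′-TCCCGAATCCGACGTACCCTCCGCAACGTCGG-3′
(b) 5′-UCCCGAAUCCGACGUACCCUCCGCAACGUCGG-3′

(a) The coding strand is the reverse complement of the template: complement GGCTGCAACGCCTCCCATGCAGCCTAAGCCCT, then reverse.
(b) mRNA has the coding-strand sequence with T→U.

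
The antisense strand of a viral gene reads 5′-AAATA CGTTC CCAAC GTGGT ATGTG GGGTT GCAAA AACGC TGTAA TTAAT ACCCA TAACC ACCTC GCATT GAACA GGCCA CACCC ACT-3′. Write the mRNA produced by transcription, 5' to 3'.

The mRNA has the sequence of the coding strand (reverse complement of the template) with T→U. Reverse complement of AAATACGTTCCCAACGTGGTATGTGGGGTTGCAAAAACGCTGTAATTAATACCCATAACCACCTCGCATTGAACAGGCCACACCCACT is AGTGGGTGTGGCCTGTTCAATGCGAGGTGGTTATGGGTATTAATTACAGCGTTTTTGCAACCCCACATACCACGTTGGGAACGTATTT; then T→U.

5′-AGUGGGUGUGGCCUGUUCAAUGCGAGGUGGUUAUGGGUAUUAAUUACAGCGUUUUUGCAACCCCACAUACCACGUUGGGAACGUAUUU-3′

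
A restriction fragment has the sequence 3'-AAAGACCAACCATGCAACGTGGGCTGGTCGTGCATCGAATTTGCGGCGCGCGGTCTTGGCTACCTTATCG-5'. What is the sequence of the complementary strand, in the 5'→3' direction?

5′-TTTCTGGTTGGTACGTTGCACCCGACCAGCACGTAGCTTAAACGCCGCGCGCCAGAACCGATGGAATAGC-3′

The strand is given 3'→5', so its complement runs 5'→3' in the same left-to-right order: pair each base A↔T, G↔C.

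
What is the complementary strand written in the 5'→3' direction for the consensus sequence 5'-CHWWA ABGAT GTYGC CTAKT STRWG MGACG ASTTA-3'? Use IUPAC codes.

5'-TAASTCGTCKCWYASAMTAGGCRACATCVTTWWDG-3'

Standard pairs A↔T, G↔C; ambiguity codes pair R↔Y, M↔K, W↔W, S↔S, B↔V, H↔D. Complement (GDWWTTVCTACARCGGATMASAYWCKCTGCTSAAT), then reverse for 5'→3'.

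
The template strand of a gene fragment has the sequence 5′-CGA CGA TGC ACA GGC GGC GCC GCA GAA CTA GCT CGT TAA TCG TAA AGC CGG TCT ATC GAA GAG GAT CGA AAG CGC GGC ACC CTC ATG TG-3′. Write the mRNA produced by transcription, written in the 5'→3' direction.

RNA polymerase reads the template 3'→5' and synthesizes mRNA 5'→3' by base-pairing (A→U, T→A, G↔C). The complement of the template is GCTGCTACGTGTCCGCCGCGGCGTCTTGATCGAGCAATTAGCATTTCGGCCAGATAGCTTCTCCTAGCTTTCGCGCCGTGGGAGTACAC; antiparallel, so 5'→3' the coding strand is CACATGAGGGTGCCGCGCTTTCGATCCTCTTCGATAGACCGGCTTTACGATTAACGAGCTAGTTCTGCGGCGCCGCCTGTGCATCGTCG. Replace T with U for the mRNA.

5'-CACAUGAGGGUGCCGCGCUUUCGAUCCUCUUCGAUAGACCGGCUUUACGAUUAACGAGCUAGUUCUGCGGCGCCGCCUGUGCAUCGUCG-3'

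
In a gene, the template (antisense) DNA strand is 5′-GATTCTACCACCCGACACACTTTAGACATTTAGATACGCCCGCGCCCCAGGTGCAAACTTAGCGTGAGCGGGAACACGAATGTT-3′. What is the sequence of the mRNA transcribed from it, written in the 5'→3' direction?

The mRNA has the sequence of the coding strand (reverse complement of the template) with T→U. Reverse complement of GATTCTACCACCCGACACACTTTAGACATTTAGATACGCCCGCGCCCCAGGTGCAAACTTAGCGTGAGCGGGAACACGAATGTT is AACATTCGTGTTCCCGCTCACGCTAAGTTTGCACCTGGGGCGCGGGCGTATCTAAATGTCTAAAGTGTGTCGGGTGGTAGAATC; then T→U.

5′-AACAUUCGUGUUCCCGCUCACGCUAAGUUUGCACCUGGGGCGCGGGCGUAUCUAAAUGUCUAAAGUGUGUCGGGUGGUAGAAUC-3′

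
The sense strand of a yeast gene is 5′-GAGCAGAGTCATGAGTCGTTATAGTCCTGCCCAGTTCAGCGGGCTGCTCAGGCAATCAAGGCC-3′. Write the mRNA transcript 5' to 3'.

5'-GAGCAGAGUCAUGAGUCGUUAUAGUCCUGCCCAGUUCAGCGGGCUGCUCAGGCAAUCAAGGCC-3'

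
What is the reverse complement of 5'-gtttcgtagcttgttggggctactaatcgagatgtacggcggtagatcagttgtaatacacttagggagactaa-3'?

5'-TTAGTCTCCCTAAGTGTATTACAACTGATCTACCGCCGTACATCTCGATTAGTAGCCCCAACAAGCTACGAAAC-3'

Complement each base (A↔T, G↔C): CAAAGCATCGAACAACCCCGATGATTAGCTCTACATGCCGCCATCTAGTCAACATTATGTGAATCCCTCTGATT. Then reverse.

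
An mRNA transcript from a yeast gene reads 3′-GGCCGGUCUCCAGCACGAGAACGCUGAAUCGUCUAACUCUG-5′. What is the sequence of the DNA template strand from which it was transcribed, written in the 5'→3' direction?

5'-CCGGCCAGAGGTCGTGCTCTTGCGACTTAGCAGATTGAGAC-3'

Written 5'→3' the mRNA is GUCUCAAUCUGCUAAGUCGCAAGAGCACGACCUCUGGCCGG, so the coding DNA strand is GTCTCAATCTGCTAAGTCGCAAGAGCACGACCTCTGGCCGG. The template is its reverse complement.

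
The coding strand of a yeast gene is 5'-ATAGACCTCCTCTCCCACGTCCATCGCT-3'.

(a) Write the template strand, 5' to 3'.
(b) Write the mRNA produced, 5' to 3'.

(a) 5′-AGCGATGGACGTGGGAGAGGAGGTCTAT-3′
(b) 5'-AUAGACCUCCUCUCCCACGUCCAUCGCU-3'

(a) The template strand is the reverse complement of the coding strand: complement TATCTGGAGGAGAGGGTGCAGGTAGCGA, then reverse.
(b) mRNA matches the coding strand with T→U.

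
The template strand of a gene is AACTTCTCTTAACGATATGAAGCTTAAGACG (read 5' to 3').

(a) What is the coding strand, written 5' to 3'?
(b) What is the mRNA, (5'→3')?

(a) 5′-CGTCTTAAGCTTCATATCGTTAAGAGAAGTT-3′
(b) 5'-CGUCUUAAGCUUCAUAUCGUUAAGAGAAGUU-3'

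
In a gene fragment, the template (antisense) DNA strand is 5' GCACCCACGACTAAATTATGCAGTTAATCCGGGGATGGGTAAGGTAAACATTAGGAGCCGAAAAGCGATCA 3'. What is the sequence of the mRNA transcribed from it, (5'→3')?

5′-UGAUCGCUUUUCGGCUCCUAAUGUUUACCUUACCCAUCCCCGGAUUAACUGCAUAAUUUAGUCGUGGGUGC-3′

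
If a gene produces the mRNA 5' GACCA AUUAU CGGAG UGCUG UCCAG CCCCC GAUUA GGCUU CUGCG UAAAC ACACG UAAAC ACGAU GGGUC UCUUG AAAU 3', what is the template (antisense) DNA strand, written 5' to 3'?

5'-ATTTCAAGAGACCCATCGTGTTTACGTGTGTTTACGCAGAAGCCTAATCGGGGGCTGGACAGCACTCCGATAATTGGTC-3'

Replace U with T to get the coding DNA strand: GACCAATTATCGGAGTGCTGTCCAGCCCCCGATTAGGCTTCTGCGTAAACACACGTAAACACGATGGGTCTCTTGAAAT. The template strand is its reverse complement (complement CTGGTTAATAGCCTCACGACAGGTCGGGGGCTAATCCGAAGACGCATTTGTGTGCATTTGTGCTACCCAGAGAACTTTA, then reverse).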